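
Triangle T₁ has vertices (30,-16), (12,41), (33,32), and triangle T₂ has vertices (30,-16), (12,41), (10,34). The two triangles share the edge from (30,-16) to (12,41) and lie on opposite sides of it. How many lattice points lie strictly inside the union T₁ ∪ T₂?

The union is the simple quadrilateral with vertices (30,-16), (33,32), (12,41), (10,34) in order.
Using the shoelace formula, 2A = |(30·32 − 33·(-16)) + (33·41 − 12·32) + (12·34 − 10·41) + (10·(-16) − 30·34)| = 1275, so the area is 1275/2.
Summing gcd(|Δx|,|Δy|) over the edges gives the boundary count: gcd(3,48) + gcd(21,9) + gcd(2,7) + gcd(20,50) = 3+3+1+10 = 17.
By Pick's theorem I = A − B/2 + 1 = 1275/2 − 17/2 + 1 = 630.

630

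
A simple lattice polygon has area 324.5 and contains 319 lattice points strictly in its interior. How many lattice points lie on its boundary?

Pick's theorem gives A = I + B/2 − 1, so B = 2(A − I + 1) = 2(324.5 − 319 + 1) = 13.

13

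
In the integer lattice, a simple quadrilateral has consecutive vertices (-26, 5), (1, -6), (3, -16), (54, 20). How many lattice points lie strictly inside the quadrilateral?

929

The shoelace formula gives twice the area as |((-26)·(-6) − 1·5) + (1·(-16) − 3·(-6)) + (3·20 − 54·(-16)) + (54·5 − (-26)·20)| = 1867, so the area is 1867/2.
Summing gcd(|Δx|,|Δy|) over the edges gives the boundary count: gcd(27,11) + gcd(2,10) + gcd(51,36) + gcd(80,15) = 1+2+3+5 = 11.
Pick's theorem gives I = A − B/2 + 1 = 1867/2 − 11/2 + 1 = 929.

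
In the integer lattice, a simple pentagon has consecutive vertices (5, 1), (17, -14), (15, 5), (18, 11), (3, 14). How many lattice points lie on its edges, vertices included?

The number of boundary lattice points is Σ gcd(|Δx|,|Δy|) = gcd(12,15) + gcd(2,19) + gcd(3,6) + gcd(15,3) + gcd(2,13) = 3+1+3+3+1 = 11.

11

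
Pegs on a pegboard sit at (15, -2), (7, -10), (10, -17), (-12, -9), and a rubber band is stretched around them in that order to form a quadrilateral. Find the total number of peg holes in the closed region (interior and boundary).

Using the shoelace formula, 2A = |[15·(-10) − 7·(-2)] + [7·(-17) − 10·(-10)] + [10·(-9) − (-12)·(-17)] + [(-12)·(-2) − 15·(-9)]| = 290, so the area is 145.
Summing gcd(|Δx|,|Δy|) over the edges gives the boundary count: gcd(8,8) + gcd(3,7) + gcd(22,8) + gcd(27,7) = 8+1+2+1 = 12.
Pick's theorem gives I = A − B/2 + 1 = 145 − 12/2 + 1 = 140, so the closed region contains I + B = 140 + 12 = 152 lattice points.

152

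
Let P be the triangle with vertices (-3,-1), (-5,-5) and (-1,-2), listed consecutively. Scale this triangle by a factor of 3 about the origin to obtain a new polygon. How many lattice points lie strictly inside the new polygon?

40

By the shoelace formula, twice the signed area is |((-3)·(-5) − (-5)·(-1)) + ((-5)·(-2) − (-1)·(-5)) + ((-1)·(-1) − (-3)·(-2))| = 10, so the area is 5.
The number of boundary lattice points is Σ gcd(|Δx|,|Δy|) = gcd(2,4) + gcd(4,3) + gcd(2,1) = 2+1+1 = 4.
Scaling by 3 multiplies the area by 3² = 9 (so the new area is 45) and multiplies the boundary lattice-point count by 3, giving 12.
By Pick's theorem, the interior count of the dilated polygon is 45 − 12/2 + 1 = 40.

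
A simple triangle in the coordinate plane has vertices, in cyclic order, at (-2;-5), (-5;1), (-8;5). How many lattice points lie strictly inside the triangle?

1

By the shoelace formula, twice the signed area is |[(-2)·1 − (-5)·(-5)] + [(-5)·5 − (-8)·1] + [(-8)·(-5) − (-2)·5]| = 6, so the area is 3.
Along each edge there are gcd(|Δx|,|Δy|)+1 lattice points, so counting each shared vertex once the boundary has gcd(3,6) + gcd(3,4) + gcd(6,10) = 3+1+2 = 6.
By Pick's theorem A = I + B/2 − 1, so I = 3 − 6/2 + 1 = 1.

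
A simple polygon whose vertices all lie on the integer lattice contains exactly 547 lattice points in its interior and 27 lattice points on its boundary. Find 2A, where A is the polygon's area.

By Pick's theorem, A = I + B/2 − 1 = 547 + 27/2 − 1 = 1119/2.
Hence 2A = 1119.

1119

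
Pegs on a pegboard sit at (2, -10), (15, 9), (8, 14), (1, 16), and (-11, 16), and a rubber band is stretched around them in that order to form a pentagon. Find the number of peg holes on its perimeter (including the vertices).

28

The number of boundary lattice points is Σ gcd(|Δx|,|Δy|) = gcd(13,19) + gcd(7,5) + gcd(7,2) + gcd(12,0) + gcd(13,26) = 1+1+1+12+13 = 28.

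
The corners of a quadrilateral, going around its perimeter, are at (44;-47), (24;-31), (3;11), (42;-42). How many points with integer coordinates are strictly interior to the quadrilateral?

Using the shoelace formula, 2A = |(44·(-31) − 24·(-47)) + (24·11 − 3·(-31)) + (3·(-42) − 42·11) + (42·(-47) − 44·(-42))| = 593, so the area is 296.5.
Summing gcd(|Δx|,|Δy|) over the edges gives the boundary count: gcd(20,16) + gcd(21,42) + gcd(39,53) + gcd(2,5) = 4+21+1+1 = 27.
Pick's theorem gives I = A − B/2 + 1 = 296.5 − 27/2 + 1 = 284.

284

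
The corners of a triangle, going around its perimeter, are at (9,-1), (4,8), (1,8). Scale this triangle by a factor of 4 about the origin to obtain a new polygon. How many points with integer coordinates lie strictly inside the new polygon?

Using the shoelace formula, 2A = |(9·8 − 4·(-1)) + (4·8 − 1·8) + (1·(-1) − 9·8)| = 27, so the area is 27/2.
Along each edge there are gcd(|Δx|,|Δy|)+1 lattice points, so counting each shared vertex once the boundary has gcd(5,9) + gcd(3,0) + gcd(8,9) = 1+3+1 = 5.
Scaling by 4 multiplies the area by 4² = 16 (so the new area is 216) and multiplies the boundary lattice-point count by 4, giving 20.
By Pick's theorem, the interior count of the dilated polygon is 216 − 20/2 + 1 = 207.

207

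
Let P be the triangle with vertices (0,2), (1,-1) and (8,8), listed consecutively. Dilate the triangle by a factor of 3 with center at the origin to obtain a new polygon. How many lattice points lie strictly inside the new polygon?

130

By the shoelace formula, twice the signed area is |[0·(-1) − 1·2] + [1·8 − 8·(-1)] + [8·2 − 0·8]| = 30, so the area is 15.
Summing gcd(|Δx|,|Δy|) over the edges gives the boundary count: gcd(1,3) + gcd(7,9) + gcd(8,6) = 1+1+2 = 4.
Scaling by 3 multiplies the area by 3² = 9 (so the new area is 135) and multiplies the boundary lattice-point count by 3, giving 12.
By Pick's theorem, the interior count of the dilated polygon is 135 − 12/2 + 1 = 130.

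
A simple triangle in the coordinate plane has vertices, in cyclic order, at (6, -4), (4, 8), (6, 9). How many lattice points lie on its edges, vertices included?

The number of boundary lattice points is Σ gcd(|Δx|,|Δy|) = gcd(2,12) + gcd(2,1) + gcd(0,13) = 2+1+13 = 16.

16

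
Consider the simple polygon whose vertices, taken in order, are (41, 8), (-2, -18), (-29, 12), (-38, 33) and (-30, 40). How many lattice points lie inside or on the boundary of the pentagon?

2095

The shoelace formula gives twice the area as |(41·(-18) − (-2)·8) + ((-2)·12 − (-29)·(-18)) + ((-29)·33 − (-38)·12) + ((-38)·40 − (-30)·33) + ((-30)·8 − 41·40)| = 4179, so the area is 2089.5.
Summing gcd(|Δx|,|Δy|) over the edges gives the boundary count: gcd(43,26) + gcd(27,30) + gcd(9,21) + gcd(8,7) + gcd(71,32) = 1+3+3+1+1 = 9.
Pick's theorem gives I = A − B/2 + 1 = 2089.5 − 9/2 + 1 = 2086, so the closed region contains I + B = 2086 + 9 = 2095 lattice points.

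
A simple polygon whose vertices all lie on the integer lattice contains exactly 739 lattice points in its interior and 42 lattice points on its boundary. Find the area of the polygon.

759

By Pick's theorem, A = I + B/2 − 1 = 739 + 42/2 − 1 = 759.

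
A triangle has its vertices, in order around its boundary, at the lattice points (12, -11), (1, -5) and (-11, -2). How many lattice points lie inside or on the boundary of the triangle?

23

The shoelace formula gives twice the area as |[12·(-5) − 1·(-11)] + [1·(-2) − (-11)·(-5)] + [(-11)·(-11) − 12·(-2)]| = 39, so the area is 39/2.
Summing gcd(|Δx|,|Δy|) over the edges gives the boundary count: gcd(11,6) + gcd(12,3) + gcd(23,9) = 1+3+1 = 5.
Pick's theorem gives I = A − B/2 + 1 = 39/2 − 5/2 + 1 = 18, so the closed region contains I + B = 18 + 5 = 23 lattice points.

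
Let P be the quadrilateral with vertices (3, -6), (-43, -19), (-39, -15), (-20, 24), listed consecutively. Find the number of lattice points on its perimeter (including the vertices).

7

Along each edge there are gcd(|Δx|,|Δy|)+1 lattice points, so counting each shared vertex once the boundary has gcd(46,13) + gcd(4,4) + gcd(19,39) + gcd(23,30) = 1+4+1+1 = 7.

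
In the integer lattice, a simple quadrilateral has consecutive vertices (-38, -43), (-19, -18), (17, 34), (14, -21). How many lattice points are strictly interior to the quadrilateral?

1350

Using the shoelace formula, 2A = |((-38)·(-18) − (-19)·(-43)) + ((-19)·34 − 17·(-18)) + (17·(-21) − 14·34) + (14·(-43) − (-38)·(-21))| = 2706, so the area is 1353.
Summing gcd(|Δx|,|Δy|) over the edges gives the boundary count: gcd(19,25) + gcd(36,52) + gcd(3,55) + gcd(52,22) = 1+4+1+2 = 8.
By Pick's theorem A = I + B/2 − 1, so I = 1353 − 8/2 + 1 = 1350.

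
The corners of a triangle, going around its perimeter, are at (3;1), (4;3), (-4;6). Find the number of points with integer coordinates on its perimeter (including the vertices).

3

Summing gcd(|Δx|,|Δy|) over the edges gives the boundary count: gcd(1,2) + gcd(8,3) + gcd(7,5) = 1+1+1 = 3.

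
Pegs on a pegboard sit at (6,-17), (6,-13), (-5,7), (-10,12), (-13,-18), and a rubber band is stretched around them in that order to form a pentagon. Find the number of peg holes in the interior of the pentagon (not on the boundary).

By the shoelace formula, twice the signed area is |[6·(-13) − 6·(-17)] + [6·7 − (-5)·(-13)] + [(-5)·12 − (-10)·7] + [(-10)·(-18) − (-13)·12] + [(-13)·(-17) − 6·(-18)]| = 676, so the area is 338.
Summing gcd(|Δx|,|Δy|) over the edges gives the boundary count: gcd(0,4) + gcd(11,20) + gcd(5,5) + gcd(3,30) + gcd(19,1) = 4+1+5+3+1 = 14.
Pick's theorem gives I = A − B/2 + 1 = 338 − 14/2 + 1 = 332.

332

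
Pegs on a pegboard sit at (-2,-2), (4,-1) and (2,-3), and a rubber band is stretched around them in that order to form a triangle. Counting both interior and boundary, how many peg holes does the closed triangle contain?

8

By the shoelace formula, twice the signed area is |[(-2)·(-1) − 4·(-2)] + [4·(-3) − 2·(-1)] + [2·(-2) − (-2)·(-3)]| = 10, so the area is 5.
Along each edge there are gcd(|Δx|,|Δy|)+1 lattice points, so counting each shared vertex once the boundary has gcd(6,1) + gcd(2,2) + gcd(4,1) = 1+2+1 = 4.
Pick's theorem gives I = A − B/2 + 1 = 5 − 4/2 + 1 = 4, so the closed region contains I + B = 4 + 4 = 8 lattice points.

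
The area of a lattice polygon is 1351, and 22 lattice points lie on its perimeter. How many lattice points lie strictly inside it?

1341

Pick's theorem A = I + B/2 − 1 rearranges to I = A − B/2 + 1 = 1351 − 22/2 + 1 = 1341.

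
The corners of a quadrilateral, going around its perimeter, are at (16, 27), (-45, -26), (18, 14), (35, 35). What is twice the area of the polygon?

1162

The shoelace formula gives twice the area as |(16·(-26) − (-45)·27) + ((-45)·14 − 18·(-26)) + (18·35 − 35·14) + (35·27 − 16·35)| = 1162, so the area is 581.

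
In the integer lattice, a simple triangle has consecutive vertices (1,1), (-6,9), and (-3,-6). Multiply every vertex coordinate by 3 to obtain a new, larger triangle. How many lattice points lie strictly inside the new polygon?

358

Using the shoelace formula, 2A = |(1·9 − (-6)·1) + ((-6)·(-6) − (-3)·9) + ((-3)·1 − 1·(-6))| = 81, so the area is 40.5.
The number of boundary lattice points is Σ gcd(|Δx|,|Δy|) = gcd(7,8) + gcd(3,15) + gcd(4,7) = 1+3+1 = 5.
Scaling by 3 multiplies the area by 3² = 9 (so the new area is 364.5) and multiplies the boundary lattice-point count by 3, giving 15.
By Pick's theorem, the interior count of the dilated polygon is 364.5 − 15/2 + 1 = 358.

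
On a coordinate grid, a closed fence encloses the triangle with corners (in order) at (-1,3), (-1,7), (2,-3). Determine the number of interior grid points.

Using the shoelace formula, 2A = |[(-1)·7 − (-1)·3] + [(-1)·(-3) − 2·7] + [2·3 − (-1)·(-3)]| = 12, so the area is 6.
The number of boundary lattice points is Σ gcd(|Δx|,|Δy|) = gcd(0,4) + gcd(3,10) + gcd(3,6) = 4+1+3 = 8.
By Pick's theorem A = I + B/2 − 1, so I = 6 − 8/2 + 1 = 3.

3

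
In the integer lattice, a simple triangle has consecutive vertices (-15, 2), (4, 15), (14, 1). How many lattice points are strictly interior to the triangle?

The shoelace formula gives twice the area as |[(-15)·15 − 4·2] + [4·1 − 14·15] + [14·2 − (-15)·1]| = 396, so the area is 198.
The number of boundary lattice points is Σ gcd(|Δx|,|Δy|) = gcd(19,13) + gcd(10,14) + gcd(29,1) = 1+2+1 = 4.
Pick's theorem gives I = A − B/2 + 1 = 198 − 4/2 + 1 = 197.

197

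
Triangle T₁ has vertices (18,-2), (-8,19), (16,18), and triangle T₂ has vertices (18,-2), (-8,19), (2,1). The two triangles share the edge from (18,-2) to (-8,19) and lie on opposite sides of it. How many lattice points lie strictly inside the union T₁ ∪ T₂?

366

The union is the simple quadrilateral with vertices (18,-2), (16,18), (-8,19), (2,1) in order.
By the shoelace formula, twice the signed area is |(18·18 − 16·(-2)) + (16·19 − (-8)·18) + ((-8)·1 − 2·19) + (2·(-2) − 18·1)| = 736, so the area is 368.
The number of boundary lattice points is Σ gcd(|Δx|,|Δy|) = gcd(2,20) + gcd(24,1) + gcd(10,18) + gcd(16,3) = 2+1+2+1 = 6.
By Pick's theorem I = A − B/2 + 1 = 368 − 6/2 + 1 = 366.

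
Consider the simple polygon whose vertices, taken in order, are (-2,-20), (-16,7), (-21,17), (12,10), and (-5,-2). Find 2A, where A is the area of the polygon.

The shoelace formula gives twice the area as |((-2)·7 − (-16)·(-20)) + ((-16)·17 − (-21)·7) + ((-21)·10 − 12·17) + (12·(-2) − (-5)·10) + ((-5)·(-20) − (-2)·(-2))| = 751, so the area is 375.5.

751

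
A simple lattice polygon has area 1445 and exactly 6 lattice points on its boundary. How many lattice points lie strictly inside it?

1443

Pick's theorem A = I + B/2 − 1 rearranges to I = A − B/2 + 1 = 1445 − 6/2 + 1 = 1443.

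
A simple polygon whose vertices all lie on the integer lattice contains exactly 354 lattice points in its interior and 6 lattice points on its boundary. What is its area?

By Pick's theorem, A = I + B/2 − 1 = 354 + 6/2 − 1 = 356.

356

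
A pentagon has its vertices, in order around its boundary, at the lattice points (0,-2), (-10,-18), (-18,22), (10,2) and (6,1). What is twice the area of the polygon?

834

Using the shoelace formula, 2A = |(0·(-18) − (-10)·(-2)) + ((-10)·22 − (-18)·(-18)) + ((-18)·2 − 10·22) + (10·1 − 6·2) + (6·(-2) − 0·1)| = 834, so the area is 417.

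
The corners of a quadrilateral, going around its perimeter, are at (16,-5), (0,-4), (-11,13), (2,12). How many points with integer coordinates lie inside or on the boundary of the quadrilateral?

Using the shoelace formula, 2A = |[16·(-4) − 0·(-5)] + [0·13 − (-11)·(-4)] + [(-11)·12 − 2·13] + [2·(-5) − 16·12]| = 468, so the area is 234.
The number of boundary lattice points is Σ gcd(|Δx|,|Δy|) = gcd(16,1) + gcd(11,17) + gcd(13,1) + gcd(14,17) = 1+1+1+1 = 4.
Pick's theorem gives I = A − B/2 + 1 = 234 − 4/2 + 1 = 233, so the closed region contains I + B = 233 + 4 = 237 lattice points.

237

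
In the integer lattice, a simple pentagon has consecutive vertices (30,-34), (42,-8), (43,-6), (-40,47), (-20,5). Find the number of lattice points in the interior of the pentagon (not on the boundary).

Using the shoelace formula, 2A = |[30·(-8) − 42·(-34)] + [42·(-6) − 43·(-8)] + [43·47 − (-40)·(-6)] + [(-40)·5 − (-20)·47] + [(-20)·(-34) − 30·5]| = 4331, so the area is 4331/2.
The number of boundary lattice points is Σ gcd(|Δx|,|Δy|) = gcd(12,26) + gcd(1,2) + gcd(83,53) + gcd(20,42) + gcd(50,39) = 2+1+1+2+1 = 7.
By Pick's theorem A = I + B/2 − 1, so I = 4331/2 − 7/2 + 1 = 2163.

2163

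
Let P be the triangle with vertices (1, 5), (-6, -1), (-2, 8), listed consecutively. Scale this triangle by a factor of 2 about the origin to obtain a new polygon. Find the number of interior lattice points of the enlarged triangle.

Using the shoelace formula, 2A = |(1·(-1) − (-6)·5) + ((-6)·8 − (-2)·(-1)) + ((-2)·5 − 1·8)| = 39, so the area is 19.5.
Along each edge there are gcd(|Δx|,|Δy|)+1 lattice points, so counting each shared vertex once the boundary has gcd(7,6) + gcd(4,9) + gcd(3,3) = 1+1+3 = 5.
Scaling by 2 multiplies the area by 2² = 4 (so the new area is 78) and multiplies the boundary lattice-point count by 2, giving 10.
By Pick's theorem, the interior count of the dilated polygon is 78 − 10/2 + 1 = 74.

74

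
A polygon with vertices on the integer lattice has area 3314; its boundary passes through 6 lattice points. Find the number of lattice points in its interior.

3312

From Pick's theorem, I = A − B/2 + 1 = 3314 − 6/2 + 1 = 3312.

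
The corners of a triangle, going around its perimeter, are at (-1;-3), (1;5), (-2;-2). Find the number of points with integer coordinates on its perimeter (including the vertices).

4

Along each edge there are gcd(|Δx|,|Δy|)+1 lattice points, so counting each shared vertex once the boundary has gcd(2,8) + gcd(3,7) + gcd(1,1) = 2+1+1 = 4.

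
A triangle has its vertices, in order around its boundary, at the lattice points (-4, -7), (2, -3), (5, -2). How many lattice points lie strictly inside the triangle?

2

Using the shoelace formula, 2A = |[(-4)·(-3) − 2·(-7)] + [2·(-2) − 5·(-3)] + [5·(-7) − (-4)·(-2)]| = 6, so the area is 3.
The number of boundary lattice points is Σ gcd(|Δx|,|Δy|) = gcd(6,4) + gcd(3,1) + gcd(9,5) = 2+1+1 = 4.
Pick's theorem gives I = A − B/2 + 1 = 3 − 4/2 + 1 = 2.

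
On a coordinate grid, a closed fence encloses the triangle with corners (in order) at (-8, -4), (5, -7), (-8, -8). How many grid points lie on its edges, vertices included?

6

Along each edge there are gcd(|Δx|,|Δy|)+1 lattice points, so counting each shared vertex once the boundary has gcd(13,3) + gcd(13,1) + gcd(0,4) = 1+1+4 = 6.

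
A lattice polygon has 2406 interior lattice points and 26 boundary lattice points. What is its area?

By Pick's theorem, A = I + B/2 − 1 = 2406 + 26/2 − 1 = 2418.

2418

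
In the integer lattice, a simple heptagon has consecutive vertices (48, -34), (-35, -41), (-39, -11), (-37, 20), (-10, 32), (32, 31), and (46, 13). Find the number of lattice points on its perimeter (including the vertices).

Along each edge there are gcd(|Δx|,|Δy|)+1 lattice points, so counting each shared vertex once the boundary has gcd(83,7) + gcd(4,30) + gcd(2,31) + gcd(27,12) + gcd(42,1) + gcd(14,18) + gcd(2,47) = 1+2+1+3+1+2+1 = 11.

11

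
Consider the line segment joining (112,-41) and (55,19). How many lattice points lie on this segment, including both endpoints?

4

The number of lattice points on a segment between lattice points is gcd(|Δx|,|Δy|) + 1 = gcd(57,60) + 1 = 3 + 1 = 4.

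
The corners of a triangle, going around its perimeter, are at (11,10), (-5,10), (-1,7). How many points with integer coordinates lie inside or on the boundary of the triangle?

35

By the shoelace formula, twice the signed area is |[11·10 − (-5)·10] + [(-5)·7 − (-1)·10] + [(-1)·10 − 11·7]| = 48, so the area is 24.
Along each edge there are gcd(|Δx|,|Δy|)+1 lattice points, so counting each shared vertex once the boundary has gcd(16,0) + gcd(4,3) + gcd(12,3) = 16+1+3 = 20.
Pick's theorem gives I = A − B/2 + 1 = 24 − 20/2 + 1 = 15, so the closed region contains I + B = 15 + 20 = 35 lattice points.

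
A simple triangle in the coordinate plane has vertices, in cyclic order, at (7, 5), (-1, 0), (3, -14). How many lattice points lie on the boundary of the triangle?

Along each edge there are gcd(|Δx|,|Δy|)+1 lattice points, so counting each shared vertex once the boundary has gcd(8,5) + gcd(4,14) + gcd(4,19) = 1+2+1 = 4.

4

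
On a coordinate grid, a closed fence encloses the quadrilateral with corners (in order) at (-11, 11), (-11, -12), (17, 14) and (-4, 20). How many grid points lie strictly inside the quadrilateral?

424

Using the shoelace formula, 2A = |[(-11)·(-12) − (-11)·11] + [(-11)·14 − 17·(-12)] + [17·20 − (-4)·14] + [(-4)·11 − (-11)·20]| = 875, so the area is 875/2.
The number of boundary lattice points is Σ gcd(|Δx|,|Δy|) = gcd(0,23) + gcd(28,26) + gcd(21,6) + gcd(7,9) = 23+2+3+1 = 29.
By Pick's theorem A = I + B/2 − 1, so I = 875/2 − 29/2 + 1 = 424.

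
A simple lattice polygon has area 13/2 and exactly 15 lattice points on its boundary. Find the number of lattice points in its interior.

From Pick's theorem, I = A − B/2 + 1 = 13/2 − 15/2 + 1 = 0.

0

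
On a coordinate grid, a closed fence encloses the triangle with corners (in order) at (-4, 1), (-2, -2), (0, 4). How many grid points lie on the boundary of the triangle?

4

The number of boundary lattice points is Σ gcd(|Δx|,|Δy|) = gcd(2,3) + gcd(2,6) + gcd(4,3) = 1+2+1 = 4.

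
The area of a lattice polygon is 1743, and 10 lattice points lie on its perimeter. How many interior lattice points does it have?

From Pick's theorem, I = A − B/2 + 1 = 1743 − 10/2 + 1 = 1739.

1739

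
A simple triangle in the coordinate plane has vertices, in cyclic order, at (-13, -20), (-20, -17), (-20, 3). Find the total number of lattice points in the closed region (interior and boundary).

82

By the shoelace formula, twice the signed area is |((-13)·(-17) − (-20)·(-20)) + ((-20)·3 − (-20)·(-17)) + ((-20)·(-20) − (-13)·3)| = 140, so the area is 70.
Along each edge there are gcd(|Δx|,|Δy|)+1 lattice points, so counting each shared vertex once the boundary has gcd(7,3) + gcd(0,20) + gcd(7,23) = 1+20+1 = 22.
Pick's theorem gives I = A − B/2 + 1 = 70 − 22/2 + 1 = 60, so the closed region contains I + B = 60 + 22 = 82 lattice points.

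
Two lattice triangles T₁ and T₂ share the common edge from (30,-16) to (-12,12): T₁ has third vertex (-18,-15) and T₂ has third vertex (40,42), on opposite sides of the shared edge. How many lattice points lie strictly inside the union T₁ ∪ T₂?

The union is the simple quadrilateral with vertices (30,-16), (-18,-15), (-12,12), (40,42) in order.
Using the shoelace formula, 2A = |[30·(-15) − (-18)·(-16)] + [(-18)·12 − (-12)·(-15)] + [(-12)·42 − 40·12] + [40·(-16) − 30·42]| = 4018, so the area is 2009.
Summing gcd(|Δx|,|Δy|) over the edges gives the boundary count: gcd(48,1) + gcd(6,27) + gcd(52,30) + gcd(10,58) = 1+3+2+2 = 8.
By Pick's theorem I = A − B/2 + 1 = 2009 − 8/2 + 1 = 2006.

2006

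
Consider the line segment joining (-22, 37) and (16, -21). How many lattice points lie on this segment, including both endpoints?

3

The number of lattice points on a segment between lattice points is gcd(|Δx|,|Δy|) + 1 = gcd(38,58) + 1 = 2 + 1 = 3.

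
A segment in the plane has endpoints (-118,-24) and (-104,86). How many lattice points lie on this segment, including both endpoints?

3

The number of lattice points on a segment between lattice points is gcd(|Δx|,|Δy|) + 1 = gcd(14,110) + 1 = 2 + 1 = 3.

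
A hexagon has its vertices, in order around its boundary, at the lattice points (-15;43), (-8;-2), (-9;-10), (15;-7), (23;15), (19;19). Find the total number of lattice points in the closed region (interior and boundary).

1152

By the shoelace formula, twice the signed area is |((-15)·(-2) − (-8)·43) + ((-8)·(-10) − (-9)·(-2)) + ((-9)·(-7) − 15·(-10)) + (15·15 − 23·(-7)) + (23·19 − 19·15) + (19·43 − (-15)·19)| = 2289, so the area is 1144.5.
Along each edge there are gcd(|Δx|,|Δy|)+1 lattice points, so counting each shared vertex once the boundary has gcd(7,45) + gcd(1,8) + gcd(24,3) + gcd(8,22) + gcd(4,4) + gcd(34,24) = 1+1+3+2+4+2 = 13.
Pick's theorem gives I = A − B/2 + 1 = 1144.5 − 13/2 + 1 = 1139, so the closed region contains I + B = 1139 + 13 = 1152 lattice points.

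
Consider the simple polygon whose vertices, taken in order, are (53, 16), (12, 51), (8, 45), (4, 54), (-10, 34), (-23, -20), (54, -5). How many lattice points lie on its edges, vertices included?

Along each edge there are gcd(|Δx|,|Δy|)+1 lattice points, so counting each shared vertex once the boundary has gcd(41,35) + gcd(4,6) + gcd(4,9) + gcd(14,20) + gcd(13,54) + gcd(77,15) + gcd(1,21) = 1+2+1+2+1+1+1 = 9.

9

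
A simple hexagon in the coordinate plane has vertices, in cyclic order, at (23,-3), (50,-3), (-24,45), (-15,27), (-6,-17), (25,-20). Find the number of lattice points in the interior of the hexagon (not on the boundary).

1797

By the shoelace formula, twice the signed area is |(23·(-3) − 50·(-3)) + (50·45 − (-24)·(-3)) + ((-24)·27 − (-15)·45) + ((-15)·(-17) − (-6)·27) + ((-6)·(-20) − 25·(-17)) + (25·(-3) − 23·(-20))| = 3633, so the area is 3633/2.
Along each edge there are gcd(|Δx|,|Δy|)+1 lattice points, so counting each shared vertex once the boundary has gcd(27,0) + gcd(74,48) + gcd(9,18) + gcd(9,44) + gcd(31,3) + gcd(2,17) = 27+2+9+1+1+1 = 41.
By Pick's theorem A = I + B/2 − 1, so I = 3633/2 − 41/2 + 1 = 1797.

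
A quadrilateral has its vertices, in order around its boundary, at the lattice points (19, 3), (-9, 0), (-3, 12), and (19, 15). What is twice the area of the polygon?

582

By the shoelace formula, twice the signed area is |[19·0 − (-9)·3] + [(-9)·12 − (-3)·0] + [(-3)·15 − 19·12] + [19·3 − 19·15]| = 582, so the area is 291.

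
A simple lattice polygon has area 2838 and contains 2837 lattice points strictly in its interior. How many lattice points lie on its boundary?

4

Pick's theorem gives A = I + B/2 − 1, so B = 2(A − I + 1) = 2(2838 − 2837 + 1) = 4.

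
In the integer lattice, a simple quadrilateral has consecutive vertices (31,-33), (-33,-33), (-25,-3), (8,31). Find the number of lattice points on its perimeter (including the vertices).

The number of boundary lattice points is Σ gcd(|Δx|,|Δy|) = gcd(64,0) + gcd(8,30) + gcd(33,34) + gcd(23,64) = 64+2+1+1 = 68.

68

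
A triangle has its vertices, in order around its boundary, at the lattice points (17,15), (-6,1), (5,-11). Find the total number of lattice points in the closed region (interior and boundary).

The shoelace formula gives twice the area as |[17·1 − (-6)·15] + [(-6)·(-11) − 5·1] + [5·15 − 17·(-11)]| = 430, so the area is 215.
Summing gcd(|Δx|,|Δy|) over the edges gives the boundary count: gcd(23,14) + gcd(11,12) + gcd(12,26) = 1+1+2 = 4.
Pick's theorem gives I = A − B/2 + 1 = 215 − 4/2 + 1 = 214, so the closed region contains I + B = 214 + 4 = 218 lattice points.

218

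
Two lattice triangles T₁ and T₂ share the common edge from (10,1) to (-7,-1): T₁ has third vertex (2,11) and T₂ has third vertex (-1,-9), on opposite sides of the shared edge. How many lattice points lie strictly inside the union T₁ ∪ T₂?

The union is the simple quadrilateral with vertices (10,1), (2,11), (-7,-1), (-1,-9) in order.
The shoelace formula gives twice the area as |[10·11 − 2·1] + [2·(-1) − (-7)·11] + [(-7)·(-9) − (-1)·(-1)] + [(-1)·1 − 10·(-9)]| = 334, so the area is 167.
Summing gcd(|Δx|,|Δy|) over the edges gives the boundary count: gcd(8,10) + gcd(9,12) + gcd(6,8) + gcd(11,10) = 2+3+2+1 = 8.
By Pick's theorem I = A − B/2 + 1 = 167 − 8/2 + 1 = 164.

164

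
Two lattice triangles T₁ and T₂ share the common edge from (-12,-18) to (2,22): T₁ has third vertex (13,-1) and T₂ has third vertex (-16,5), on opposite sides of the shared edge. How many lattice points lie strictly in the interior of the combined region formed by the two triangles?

The union is the simple quadrilateral with vertices (-12,-18), (13,-1), (2,22), (-16,5) in order.
By the shoelace formula, twice the signed area is |((-12)·(-1) − 13·(-18)) + (13·22 − 2·(-1)) + (2·5 − (-16)·22) + ((-16)·(-18) − (-12)·5)| = 1244, so the area is 622.
Along each edge there are gcd(|Δx|,|Δy|)+1 lattice points, so counting each shared vertex once the boundary has gcd(25,17) + gcd(11,23) + gcd(18,17) + gcd(4,23) = 1+1+1+1 = 4.
By Pick's theorem I = A − B/2 + 1 = 622 − 4/2 + 1 = 621.

621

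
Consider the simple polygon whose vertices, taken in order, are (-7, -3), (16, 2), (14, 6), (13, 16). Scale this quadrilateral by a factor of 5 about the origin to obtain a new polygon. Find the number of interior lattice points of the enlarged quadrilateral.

The shoelace formula gives twice the area as |((-7)·2 − 16·(-3)) + (16·6 − 14·2) + (14·16 − 13·6) + (13·(-3) − (-7)·16)| = 321, so the area is 321/2.
The number of boundary lattice points is Σ gcd(|Δx|,|Δy|) = gcd(23,5) + gcd(2,4) + gcd(1,10) + gcd(20,19) = 1+2+1+1 = 5.
Scaling by 5 multiplies the area by 5² = 25 (so the new area is 4012.5) and multiplies the boundary lattice-point count by 5, giving 25.
By Pick's theorem, the interior count of the dilated polygon is 4012.5 − 25/2 + 1 = 4001.

4001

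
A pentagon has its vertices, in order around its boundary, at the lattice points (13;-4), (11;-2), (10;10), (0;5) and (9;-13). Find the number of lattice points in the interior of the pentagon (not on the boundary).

Using the shoelace formula, 2A = |(13·(-2) − 11·(-4)) + (11·10 − 10·(-2)) + (10·5 − 0·10) + (0·(-13) − 9·5) + (9·(-4) − 13·(-13))| = 286, so the area is 143.
Summing gcd(|Δx|,|Δy|) over the edges gives the boundary count: gcd(2,2) + gcd(1,12) + gcd(10,5) + gcd(9,18) + gcd(4,9) = 2+1+5+9+1 = 18.
By Pick's theorem A = I + B/2 − 1, so I = 143 − 18/2 + 1 = 135.

135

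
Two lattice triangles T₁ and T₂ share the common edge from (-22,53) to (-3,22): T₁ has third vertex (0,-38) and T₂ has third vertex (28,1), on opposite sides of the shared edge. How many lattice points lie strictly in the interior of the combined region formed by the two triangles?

The union is the simple quadrilateral with vertices (-22,53), (0,-38), (-3,22), (28,1) in order.
The shoelace formula gives twice the area as |((-22)·(-38) − 0·53) + (0·22 − (-3)·(-38)) + ((-3)·1 − 28·22) + (28·53 − (-22)·1)| = 1609, so the area is 804.5.
The number of boundary lattice points is Σ gcd(|Δx|,|Δy|) = gcd(22,91) + gcd(3,60) + gcd(31,21) + gcd(50,52) = 1+3+1+2 = 7.
By Pick's theorem I = A − B/2 + 1 = 804.5 − 7/2 + 1 = 802.

802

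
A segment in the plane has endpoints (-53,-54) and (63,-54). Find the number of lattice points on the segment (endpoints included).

117

The number of lattice points on a segment between lattice points is gcd(|Δx|,|Δy|) + 1 = gcd(116,0) + 1 = 116 + 1 = 117.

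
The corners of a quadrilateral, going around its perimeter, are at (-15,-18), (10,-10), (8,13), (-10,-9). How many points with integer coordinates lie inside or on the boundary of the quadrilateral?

By the shoelace formula, twice the signed area is |[(-15)·(-10) − 10·(-18)] + [10·13 − 8·(-10)] + [8·(-9) − (-10)·13] + [(-10)·(-18) − (-15)·(-9)]| = 643, so the area is 643/2.
Summing gcd(|Δx|,|Δy|) over the edges gives the boundary count: gcd(25,8) + gcd(2,23) + gcd(18,22) + gcd(5,9) = 1+1+2+1 = 5.
Pick's theorem gives I = A − B/2 + 1 = 643/2 − 5/2 + 1 = 320, so the closed region contains I + B = 320 + 5 = 325 lattice points.

325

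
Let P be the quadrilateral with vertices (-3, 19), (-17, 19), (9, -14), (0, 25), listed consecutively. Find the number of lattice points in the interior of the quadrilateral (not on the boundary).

307

The shoelace formula gives twice the area as |[(-3)·19 − (-17)·19] + [(-17)·(-14) − 9·19] + [9·25 − 0·(-14)] + [0·19 − (-3)·25]| = 633, so the area is 633/2.
Summing gcd(|Δx|,|Δy|) over the edges gives the boundary count: gcd(14,0) + gcd(26,33) + gcd(9,39) + gcd(3,6) = 14+1+3+3 = 21.
By Pick's theorem A = I + B/2 − 1, so I = 633/2 − 21/2 + 1 = 307.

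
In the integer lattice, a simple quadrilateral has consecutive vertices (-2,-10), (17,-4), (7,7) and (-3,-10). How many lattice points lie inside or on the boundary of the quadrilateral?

146

By the shoelace formula, twice the signed area is |[(-2)·(-4) − 17·(-10)] + [17·7 − 7·(-4)] + [7·(-10) − (-3)·7] + [(-3)·(-10) − (-2)·(-10)]| = 286, so the area is 143.
Along each edge there are gcd(|Δx|,|Δy|)+1 lattice points, so counting each shared vertex once the boundary has gcd(19,6) + gcd(10,11) + gcd(10,17) + gcd(1,0) = 1+1+1+1 = 4.
Pick's theorem gives I = A − B/2 + 1 = 143 − 4/2 + 1 = 142, so the closed region contains I + B = 142 + 4 = 146 lattice points.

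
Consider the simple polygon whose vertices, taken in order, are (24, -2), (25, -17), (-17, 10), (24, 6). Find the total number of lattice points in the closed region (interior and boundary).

473

By the shoelace formula, twice the signed area is |(24·(-17) − 25·(-2)) + (25·10 − (-17)·(-17)) + ((-17)·6 − 24·10) + (24·(-2) − 24·6)| = 931, so the area is 465.5.
Along each edge there are gcd(|Δx|,|Δy|)+1 lattice points, so counting each shared vertex once the boundary has gcd(1,15) + gcd(42,27) + gcd(41,4) + gcd(0,8) = 1+3+1+8 = 13.
Pick's theorem gives I = A − B/2 + 1 = 465.5 − 13/2 + 1 = 460, so the closed region contains I + B = 460 + 13 = 473 lattice points.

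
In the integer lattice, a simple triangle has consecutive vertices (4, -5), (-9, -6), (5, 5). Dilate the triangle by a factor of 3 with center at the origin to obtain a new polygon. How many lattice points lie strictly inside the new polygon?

577

Using the shoelace formula, 2A = |(4·(-6) − (-9)·(-5)) + ((-9)·5 − 5·(-6)) + (5·(-5) − 4·5)| = 129, so the area is 129/2.
Along each edge there are gcd(|Δx|,|Δy|)+1 lattice points, so counting each shared vertex once the boundary has gcd(13,1) + gcd(14,11) + gcd(1,10) = 1+1+1 = 3.
Scaling by 3 multiplies the area by 3² = 9 (so the new area is 580.5) and multiplies the boundary lattice-point count by 3, giving 9.
By Pick's theorem, the interior count of the dilated polygon is 580.5 − 9/2 + 1 = 577.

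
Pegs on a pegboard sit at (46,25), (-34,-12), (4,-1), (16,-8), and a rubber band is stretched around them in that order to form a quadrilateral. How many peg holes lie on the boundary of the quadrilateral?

Summing gcd(|Δx|,|Δy|) over the edges gives the boundary count: gcd(80,37) + gcd(38,11) + gcd(12,7) + gcd(30,33) = 1+1+1+3 = 6.

6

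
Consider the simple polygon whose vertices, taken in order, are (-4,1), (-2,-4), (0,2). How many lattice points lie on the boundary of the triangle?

Along each edge there are gcd(|Δx|,|Δy|)+1 lattice points, so counting each shared vertex once the boundary has gcd(2,5) + gcd(2,6) + gcd(4,1) = 1+2+1 = 4.

4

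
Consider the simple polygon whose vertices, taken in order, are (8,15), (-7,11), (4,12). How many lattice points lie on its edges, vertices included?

3

The number of boundary lattice points is Σ gcd(|Δx|,|Δy|) = gcd(15,4) + gcd(11,1) + gcd(4,3) = 1+1+1 = 3.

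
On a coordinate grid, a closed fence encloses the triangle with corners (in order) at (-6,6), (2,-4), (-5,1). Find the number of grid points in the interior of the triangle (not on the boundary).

14

The shoelace formula gives twice the area as |[(-6)·(-4) − 2·6] + [2·1 − (-5)·(-4)] + [(-5)·6 − (-6)·1]| = 30, so the area is 15.
Summing gcd(|Δx|,|Δy|) over the edges gives the boundary count: gcd(8,10) + gcd(7,5) + gcd(1,5) = 2+1+1 = 4.
Pick's theorem gives I = A − B/2 + 1 = 15 − 4/2 + 1 = 14.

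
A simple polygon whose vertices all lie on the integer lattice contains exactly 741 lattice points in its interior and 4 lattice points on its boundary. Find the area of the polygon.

Pick's theorem states A = I + B/2 − 1, so A = 741 + 4/2 − 1 = 742.

742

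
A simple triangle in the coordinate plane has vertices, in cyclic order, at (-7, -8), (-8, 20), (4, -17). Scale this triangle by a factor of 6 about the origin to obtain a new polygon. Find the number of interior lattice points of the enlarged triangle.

5374

Using the shoelace formula, 2A = |((-7)·20 − (-8)·(-8)) + ((-8)·(-17) − 4·20) + (4·(-8) − (-7)·(-17))| = 299, so the area is 149.5.
The number of boundary lattice points is Σ gcd(|Δx|,|Δy|) = gcd(1,28) + gcd(12,37) + gcd(11,9) = 1+1+1 = 3.
Scaling by 6 multiplies the area by 6² = 36 (so the new area is 5382) and multiplies the boundary lattice-point count by 6, giving 18.
By Pick's theorem, the interior count of the dilated polygon is 5382 − 18/2 + 1 = 5374.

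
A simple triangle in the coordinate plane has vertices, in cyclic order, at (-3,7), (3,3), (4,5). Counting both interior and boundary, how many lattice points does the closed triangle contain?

The shoelace formula gives twice the area as |((-3)·3 − 3·7) + (3·5 − 4·3) + (4·7 − (-3)·5)| = 16, so the area is 8.
The number of boundary lattice points is Σ gcd(|Δx|,|Δy|) = gcd(6,4) + gcd(1,2) + gcd(7,2) = 2+1+1 = 4.
Pick's theorem gives I = A − B/2 + 1 = 8 − 4/2 + 1 = 7, so the closed region contains I + B = 7 + 4 = 11 lattice points.

11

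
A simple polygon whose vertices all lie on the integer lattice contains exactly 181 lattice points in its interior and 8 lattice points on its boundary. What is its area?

Pick's theorem states A = I + B/2 − 1, so A = 181 + 8/2 − 1 = 184.

184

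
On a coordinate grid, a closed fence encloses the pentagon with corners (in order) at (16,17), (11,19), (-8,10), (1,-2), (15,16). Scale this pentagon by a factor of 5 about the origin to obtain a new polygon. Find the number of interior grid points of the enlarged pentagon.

The shoelace formula gives twice the area as |(16·19 − 11·17) + (11·10 − (-8)·19) + ((-8)·(-2) − 1·10) + (1·16 − 15·(-2)) + (15·17 − 16·16)| = 430, so the area is 215.
Along each edge there are gcd(|Δx|,|Δy|)+1 lattice points, so counting each shared vertex once the boundary has gcd(5,2) + gcd(19,9) + gcd(9,12) + gcd(14,18) + gcd(1,1) = 1+1+3+2+1 = 8.
Scaling by 5 multiplies the area by 5² = 25 (so the new area is 5375) and multiplies the boundary lattice-point count by 5, giving 40.
By Pick's theorem, the interior count of the dilated polygon is 5375 − 40/2 + 1 = 5356.

5356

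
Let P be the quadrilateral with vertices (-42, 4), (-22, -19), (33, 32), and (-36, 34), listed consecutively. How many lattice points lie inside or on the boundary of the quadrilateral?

Using the shoelace formula, 2A = |((-42)·(-19) − (-22)·4) + ((-22)·32 − 33·(-19)) + (33·34 − (-36)·32) + ((-36)·4 − (-42)·34)| = 4367, so the area is 2183.5.
Along each edge there are gcd(|Δx|,|Δy|)+1 lattice points, so counting each shared vertex once the boundary has gcd(20,23) + gcd(55,51) + gcd(69,2) + gcd(6,30) = 1+1+1+6 = 9.
Pick's theorem gives I = A − B/2 + 1 = 2183.5 − 9/2 + 1 = 2180, so the closed region contains I + B = 2180 + 9 = 2189 lattice points.

2189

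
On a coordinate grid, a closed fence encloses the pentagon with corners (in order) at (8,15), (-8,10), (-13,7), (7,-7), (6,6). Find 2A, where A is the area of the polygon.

442

Using the shoelace formula, 2A = |[8·10 − (-8)·15] + [(-8)·7 − (-13)·10] + [(-13)·(-7) − 7·7] + [7·6 − 6·(-7)] + [6·15 − 8·6]| = 442, so the area is 221.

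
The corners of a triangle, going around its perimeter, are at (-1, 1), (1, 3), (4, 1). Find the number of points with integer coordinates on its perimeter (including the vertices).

8

Summing gcd(|Δx|,|Δy|) over the edges gives the boundary count: gcd(2,2) + gcd(3,2) + gcd(5,0) = 2+1+5 = 8.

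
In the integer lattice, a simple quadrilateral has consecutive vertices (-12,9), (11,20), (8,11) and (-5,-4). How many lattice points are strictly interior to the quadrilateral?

The shoelace formula gives twice the area as |[(-12)·20 − 11·9] + [11·11 − 8·20] + [8·(-4) − (-5)·11] + [(-5)·9 − (-12)·(-4)]| = 448, so the area is 224.
The number of boundary lattice points is Σ gcd(|Δx|,|Δy|) = gcd(23,11) + gcd(3,9) + gcd(13,15) + gcd(7,13) = 1+3+1+1 = 6.
Pick's theorem gives I = A − B/2 + 1 = 224 − 6/2 + 1 = 222.

222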